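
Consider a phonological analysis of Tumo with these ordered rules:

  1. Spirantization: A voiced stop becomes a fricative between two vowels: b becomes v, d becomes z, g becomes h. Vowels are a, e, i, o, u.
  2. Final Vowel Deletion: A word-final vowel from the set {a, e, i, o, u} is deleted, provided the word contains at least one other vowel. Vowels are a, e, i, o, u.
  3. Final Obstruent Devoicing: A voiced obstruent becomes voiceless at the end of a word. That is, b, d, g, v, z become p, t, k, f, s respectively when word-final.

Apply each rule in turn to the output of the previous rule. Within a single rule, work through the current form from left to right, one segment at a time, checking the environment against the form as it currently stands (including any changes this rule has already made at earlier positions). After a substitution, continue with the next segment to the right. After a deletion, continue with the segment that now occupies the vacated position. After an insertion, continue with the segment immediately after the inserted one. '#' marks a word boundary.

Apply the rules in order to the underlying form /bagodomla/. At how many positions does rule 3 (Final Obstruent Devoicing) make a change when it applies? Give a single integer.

0

1 Spirantization: [bagodomla] → [bahozomla]
2 Final Vowel Deletion: [bahozomla] → [bahozoml]
3 Final Obstruent Devoicing: no change — [bahozoml]
Rule 3 changed 0 position(s).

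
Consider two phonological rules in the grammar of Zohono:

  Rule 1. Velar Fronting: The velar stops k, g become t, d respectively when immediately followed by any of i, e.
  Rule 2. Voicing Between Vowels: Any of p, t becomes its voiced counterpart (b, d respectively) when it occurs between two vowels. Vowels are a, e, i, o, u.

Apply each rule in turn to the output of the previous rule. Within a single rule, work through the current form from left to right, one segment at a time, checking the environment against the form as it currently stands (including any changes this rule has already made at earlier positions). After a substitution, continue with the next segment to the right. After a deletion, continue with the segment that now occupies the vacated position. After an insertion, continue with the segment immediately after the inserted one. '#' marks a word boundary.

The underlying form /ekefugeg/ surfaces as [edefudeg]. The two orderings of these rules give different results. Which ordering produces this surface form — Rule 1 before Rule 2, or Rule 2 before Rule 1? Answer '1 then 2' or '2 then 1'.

Order 1 then 2:
  1 Velar Fronting: [ekefugeg] → [etefudeg]
  2 Voicing Between Vowels: [etefudeg] → [edefudeg]
  result: [edefudeg]
Order 2 then 1:
  2 Voicing Between Vowels: no change — [ekefugeg]
  1 Velar Fronting: [ekefugeg] → [etefudeg]
  result: [etefudeg]

1 then 2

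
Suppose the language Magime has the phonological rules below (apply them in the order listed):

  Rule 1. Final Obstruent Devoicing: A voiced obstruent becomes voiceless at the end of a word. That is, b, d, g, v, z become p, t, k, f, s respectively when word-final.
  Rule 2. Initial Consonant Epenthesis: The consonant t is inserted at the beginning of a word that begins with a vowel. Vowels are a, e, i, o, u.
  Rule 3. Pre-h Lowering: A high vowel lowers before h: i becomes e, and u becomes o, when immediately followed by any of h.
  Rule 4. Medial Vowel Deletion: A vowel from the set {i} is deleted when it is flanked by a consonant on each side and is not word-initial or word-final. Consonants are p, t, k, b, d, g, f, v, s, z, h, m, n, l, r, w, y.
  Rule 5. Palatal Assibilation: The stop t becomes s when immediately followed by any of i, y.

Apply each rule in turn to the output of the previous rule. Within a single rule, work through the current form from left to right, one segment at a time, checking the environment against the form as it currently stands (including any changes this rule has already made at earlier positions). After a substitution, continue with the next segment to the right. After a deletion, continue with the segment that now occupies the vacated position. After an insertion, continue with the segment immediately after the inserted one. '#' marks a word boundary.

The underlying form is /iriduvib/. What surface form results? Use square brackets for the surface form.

[trduvp]

Rule 1 Final Obstruent Devoicing: [iriduvib] → [iriduvip]
Rule 2 Initial Consonant Epenthesis: [iriduvip] → [tiriduvip]
Rule 3 Pre-h Lowering: no change — [tiriduvip]
Rule 4 Medial Vowel Deletion: [tiriduvip] → [trduvp]
Rule 5 Palatal Assibilation: no change — [trduvp]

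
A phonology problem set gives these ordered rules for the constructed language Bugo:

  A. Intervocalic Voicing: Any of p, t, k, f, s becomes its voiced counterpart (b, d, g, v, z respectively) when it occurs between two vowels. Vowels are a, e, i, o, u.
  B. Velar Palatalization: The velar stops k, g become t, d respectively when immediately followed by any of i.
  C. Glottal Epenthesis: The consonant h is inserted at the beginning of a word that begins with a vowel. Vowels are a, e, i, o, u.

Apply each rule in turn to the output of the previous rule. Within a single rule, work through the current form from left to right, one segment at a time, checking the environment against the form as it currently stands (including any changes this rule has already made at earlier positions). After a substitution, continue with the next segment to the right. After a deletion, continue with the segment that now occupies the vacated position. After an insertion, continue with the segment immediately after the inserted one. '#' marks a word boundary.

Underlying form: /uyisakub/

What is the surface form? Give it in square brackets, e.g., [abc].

[huyizagub]

A Intervocalic Voicing: [uyisakub] → [uyizagub]
B Velar Palatalization: no change — [uyizagub]
C Glottal Epenthesis: [uyizagub] → [huyizagub]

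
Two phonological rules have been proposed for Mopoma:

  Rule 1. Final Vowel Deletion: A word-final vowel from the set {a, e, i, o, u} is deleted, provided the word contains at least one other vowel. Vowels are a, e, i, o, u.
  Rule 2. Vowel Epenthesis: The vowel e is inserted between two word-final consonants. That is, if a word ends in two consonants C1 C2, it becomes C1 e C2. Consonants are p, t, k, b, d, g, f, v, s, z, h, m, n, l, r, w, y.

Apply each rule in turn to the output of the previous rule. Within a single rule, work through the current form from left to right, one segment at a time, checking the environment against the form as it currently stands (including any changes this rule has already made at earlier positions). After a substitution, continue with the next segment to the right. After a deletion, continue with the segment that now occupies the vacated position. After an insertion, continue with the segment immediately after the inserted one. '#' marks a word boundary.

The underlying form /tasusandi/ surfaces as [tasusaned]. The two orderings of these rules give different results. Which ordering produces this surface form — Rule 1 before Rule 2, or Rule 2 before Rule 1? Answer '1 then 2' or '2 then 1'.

1 then 2

Order 1 then 2:
  1 Final Vowel Deletion: [tasusandi] → [tasusand]
  2 Vowel Epenthesis: [tasusand] → [tasusaned]
  result: [tasusaned]
Order 2 then 1:
  2 Vowel Epenthesis: no change — [tasusandi]
  1 Final Vowel Deletion: [tasusandi] → [tasusand]
  result: [tasusand]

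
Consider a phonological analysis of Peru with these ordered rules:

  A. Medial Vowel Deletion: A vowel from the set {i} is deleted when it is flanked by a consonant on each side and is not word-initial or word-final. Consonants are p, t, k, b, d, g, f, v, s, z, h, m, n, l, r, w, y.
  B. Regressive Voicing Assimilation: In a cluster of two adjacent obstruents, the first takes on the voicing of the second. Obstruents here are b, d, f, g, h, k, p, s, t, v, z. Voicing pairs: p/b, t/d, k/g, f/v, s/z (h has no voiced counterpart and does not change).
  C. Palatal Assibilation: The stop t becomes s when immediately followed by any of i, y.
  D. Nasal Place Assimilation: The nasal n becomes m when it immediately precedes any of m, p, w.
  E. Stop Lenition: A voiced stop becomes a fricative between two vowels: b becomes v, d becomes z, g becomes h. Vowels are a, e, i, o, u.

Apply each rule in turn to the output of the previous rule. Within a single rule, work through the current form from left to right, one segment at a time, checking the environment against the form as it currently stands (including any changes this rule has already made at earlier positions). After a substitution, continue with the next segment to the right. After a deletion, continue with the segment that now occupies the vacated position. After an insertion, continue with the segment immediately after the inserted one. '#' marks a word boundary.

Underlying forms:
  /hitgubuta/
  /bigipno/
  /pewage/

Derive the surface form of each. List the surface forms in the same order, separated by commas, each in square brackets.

[hdguvuta], [bkpno], [pewahe]

/hitgubuta/:
  A Medial Vowel Deletion: [hitgubuta] → [htgubuta]
  B Regressive Voicing Assimilation: [htgubuta] → [hdgubuta]
  C Palatal Assibilation: no change — [hdgubuta]
  D Nasal Place Assimilation: no change — [hdgubuta]
  E Stop Lenition: [hdgubuta] → [hdguvuta]
/bigipno/:
  A Medial Vowel Deletion: [bigipno] → [bgpno]
  B Regressive Voicing Assimilation: [bgpno] → [bkpno]
  C Palatal Assibilation: no change — [bkpno]
  D Nasal Place Assimilation: no change — [bkpno]
  E Stop Lenition: no change — [bkpno]
/pewage/:
  A Medial Vowel Deletion: no change — [pewage]
  B Regressive Voicing Assimilation: no change — [pewage]
  C Palatal Assibilation: no change — [pewage]
  D Nasal Place Assimilation: no change — [pewage]
  E Stop Lenition: [pewage] → [pewahe]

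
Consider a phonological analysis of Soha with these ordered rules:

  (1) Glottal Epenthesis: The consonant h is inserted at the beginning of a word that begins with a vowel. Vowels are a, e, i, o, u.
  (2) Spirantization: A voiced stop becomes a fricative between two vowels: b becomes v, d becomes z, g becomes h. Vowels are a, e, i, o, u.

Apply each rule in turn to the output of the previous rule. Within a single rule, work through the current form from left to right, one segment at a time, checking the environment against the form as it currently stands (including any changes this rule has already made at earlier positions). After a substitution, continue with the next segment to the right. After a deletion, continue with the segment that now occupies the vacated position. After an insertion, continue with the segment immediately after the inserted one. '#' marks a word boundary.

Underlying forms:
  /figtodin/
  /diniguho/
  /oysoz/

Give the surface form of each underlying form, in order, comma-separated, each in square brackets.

/figtodin/:
  (1) Glottal Epenthesis: no change — [figtodin]
  (2) Spirantization: [figtodin] → [figtozin]
/diniguho/:
  (1) Glottal Epenthesis: no change — [diniguho]
  (2) Spirantization: [diniguho] → [dinihuho]
/oysoz/:
  (1) Glottal Epenthesis: [oysoz] → [hoysoz]
  (2) Spirantization: no change — [hoysoz]

[figtozin], [dinihuho], [hoysoz]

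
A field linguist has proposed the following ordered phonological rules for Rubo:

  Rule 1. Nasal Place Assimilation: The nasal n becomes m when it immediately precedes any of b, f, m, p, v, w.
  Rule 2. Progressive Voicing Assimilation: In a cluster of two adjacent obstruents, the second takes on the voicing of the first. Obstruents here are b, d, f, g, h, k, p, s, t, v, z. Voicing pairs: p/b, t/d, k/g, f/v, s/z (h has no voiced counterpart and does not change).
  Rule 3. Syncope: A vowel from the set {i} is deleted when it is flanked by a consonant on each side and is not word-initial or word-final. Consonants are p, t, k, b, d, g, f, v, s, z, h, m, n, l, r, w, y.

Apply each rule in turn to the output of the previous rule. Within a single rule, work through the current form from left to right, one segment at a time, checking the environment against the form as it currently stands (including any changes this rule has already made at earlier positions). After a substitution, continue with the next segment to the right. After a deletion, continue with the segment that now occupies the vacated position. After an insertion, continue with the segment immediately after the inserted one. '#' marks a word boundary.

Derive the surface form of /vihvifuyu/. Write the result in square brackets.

[vhffuyu]

Rule 1 Nasal Place Assimilation: no change — [vihvifuyu]
Rule 2 Progressive Voicing Assimilation: [vihvifuyu] → [vihfifuyu]
Rule 3 Syncope: [vihfifuyu] → [vhffuyu]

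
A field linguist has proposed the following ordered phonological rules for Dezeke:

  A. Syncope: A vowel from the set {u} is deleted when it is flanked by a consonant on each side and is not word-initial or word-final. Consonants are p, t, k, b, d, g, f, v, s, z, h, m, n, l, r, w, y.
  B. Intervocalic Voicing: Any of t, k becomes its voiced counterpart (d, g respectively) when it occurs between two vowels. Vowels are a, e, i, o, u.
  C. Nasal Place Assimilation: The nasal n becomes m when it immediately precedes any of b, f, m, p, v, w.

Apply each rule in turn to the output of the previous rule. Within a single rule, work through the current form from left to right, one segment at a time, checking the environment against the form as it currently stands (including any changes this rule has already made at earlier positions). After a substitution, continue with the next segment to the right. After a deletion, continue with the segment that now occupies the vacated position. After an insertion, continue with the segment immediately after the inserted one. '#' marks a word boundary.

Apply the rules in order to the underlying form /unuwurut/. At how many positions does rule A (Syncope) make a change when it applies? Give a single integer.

A Syncope: [unuwurut] → [unwrt]
B Intervocalic Voicing: no change — [unwrt]
C Nasal Place Assimilation: [unwrt] → [umwrt]
Rule A changed 3 position(s).

3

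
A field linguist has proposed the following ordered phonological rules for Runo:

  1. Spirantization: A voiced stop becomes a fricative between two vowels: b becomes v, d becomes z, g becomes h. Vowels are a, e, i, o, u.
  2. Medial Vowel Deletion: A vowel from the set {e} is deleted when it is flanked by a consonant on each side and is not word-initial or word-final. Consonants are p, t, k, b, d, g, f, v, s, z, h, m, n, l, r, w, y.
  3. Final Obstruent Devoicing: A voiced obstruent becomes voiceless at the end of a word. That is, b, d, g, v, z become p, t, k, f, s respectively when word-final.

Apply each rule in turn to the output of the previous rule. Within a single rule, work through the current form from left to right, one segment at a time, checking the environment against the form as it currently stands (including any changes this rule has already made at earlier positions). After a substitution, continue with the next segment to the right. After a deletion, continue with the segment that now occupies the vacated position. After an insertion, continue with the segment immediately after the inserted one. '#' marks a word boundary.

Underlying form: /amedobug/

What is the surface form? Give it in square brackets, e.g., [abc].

1 Spirantization: [amedobug] → [amezovug]
2 Medial Vowel Deletion: [amezovug] → [amzovug]
3 Final Obstruent Devoicing: [amzovug] → [amzovuk]

[amzovuk]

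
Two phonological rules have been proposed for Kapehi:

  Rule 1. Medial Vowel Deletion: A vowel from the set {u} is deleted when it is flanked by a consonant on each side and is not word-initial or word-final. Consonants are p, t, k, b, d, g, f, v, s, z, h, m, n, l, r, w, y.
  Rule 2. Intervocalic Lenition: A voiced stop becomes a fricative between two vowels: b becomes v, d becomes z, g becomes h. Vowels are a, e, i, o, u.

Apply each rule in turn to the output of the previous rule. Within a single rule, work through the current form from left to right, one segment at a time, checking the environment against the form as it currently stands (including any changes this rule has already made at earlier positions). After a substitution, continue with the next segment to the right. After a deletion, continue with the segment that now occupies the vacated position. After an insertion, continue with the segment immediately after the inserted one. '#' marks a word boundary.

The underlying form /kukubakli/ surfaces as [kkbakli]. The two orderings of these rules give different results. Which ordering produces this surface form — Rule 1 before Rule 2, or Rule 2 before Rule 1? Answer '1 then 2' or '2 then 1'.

1 then 2

Order 1 then 2:
  1 Medial Vowel Deletion: [kukubakli] → [kkbakli]
  2 Intervocalic Lenition: no change — [kkbakli]
  result: [kkbakli]
Order 2 then 1:
  2 Intervocalic Lenition: [kukubakli] → [kukuvakli]
  1 Medial Vowel Deletion: [kukuvakli] → [kkvakli]
  result: [kkvakli]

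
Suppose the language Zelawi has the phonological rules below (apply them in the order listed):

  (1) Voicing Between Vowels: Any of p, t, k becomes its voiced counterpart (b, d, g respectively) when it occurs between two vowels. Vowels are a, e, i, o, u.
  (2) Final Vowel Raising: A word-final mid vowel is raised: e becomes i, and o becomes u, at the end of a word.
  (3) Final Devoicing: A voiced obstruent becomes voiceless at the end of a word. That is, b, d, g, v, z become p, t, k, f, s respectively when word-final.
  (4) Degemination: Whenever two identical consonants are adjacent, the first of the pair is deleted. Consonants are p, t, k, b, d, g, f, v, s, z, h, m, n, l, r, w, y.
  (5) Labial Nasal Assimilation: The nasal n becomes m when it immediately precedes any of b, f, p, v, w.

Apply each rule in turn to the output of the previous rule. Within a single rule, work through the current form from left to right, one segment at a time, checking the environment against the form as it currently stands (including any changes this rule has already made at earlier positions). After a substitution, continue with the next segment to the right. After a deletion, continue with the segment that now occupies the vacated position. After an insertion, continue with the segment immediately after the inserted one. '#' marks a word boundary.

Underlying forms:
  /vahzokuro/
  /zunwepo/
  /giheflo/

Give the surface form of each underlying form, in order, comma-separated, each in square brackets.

/vahzokuro/:
  (1) Voicing Between Vowels: [vahzokuro] → [vahzoguro]
  (2) Final Vowel Raising: [vahzoguro] → [vahzoguru]
  (3) Final Devoicing: no change — [vahzoguru]
  (4) Degemination: no change — [vahzoguru]
  (5) Labial Nasal Assimilation: no change — [vahzoguru]
/zunwepo/:
  (1) Voicing Between Vowels: [zunwepo] → [zunwebo]
  (2) Final Vowel Raising: [zunwebo] → [zunwebu]
  (3) Final Devoicing: no change — [zunwebu]
  (4) Degemination: no change — [zunwebu]
  (5) Labial Nasal Assimilation: [zunwebu] → [zumwebu]
/giheflo/:
  (1) Voicing Between Vowels: no change — [giheflo]
  (2) Final Vowel Raising: [giheflo] → [giheflu]
  (3) Final Devoicing: no change — [giheflu]
  (4) Degemination: no change — [giheflu]
  (5) Labial Nasal Assimilation: no change — [giheflu]

[vahzoguru], [zumwebu], [giheflu]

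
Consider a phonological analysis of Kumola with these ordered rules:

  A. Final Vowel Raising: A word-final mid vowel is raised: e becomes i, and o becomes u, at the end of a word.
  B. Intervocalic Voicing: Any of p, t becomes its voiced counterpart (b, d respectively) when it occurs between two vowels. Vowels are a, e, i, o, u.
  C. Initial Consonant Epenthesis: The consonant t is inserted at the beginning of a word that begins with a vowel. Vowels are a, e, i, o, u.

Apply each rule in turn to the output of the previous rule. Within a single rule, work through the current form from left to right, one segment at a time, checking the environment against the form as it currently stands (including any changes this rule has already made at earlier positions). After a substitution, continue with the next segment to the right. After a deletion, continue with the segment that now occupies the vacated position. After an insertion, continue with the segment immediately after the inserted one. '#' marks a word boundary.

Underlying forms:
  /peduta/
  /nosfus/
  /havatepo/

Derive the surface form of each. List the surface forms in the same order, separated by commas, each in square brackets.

/peduta/:
  A Final Vowel Raising: no change — [peduta]
  B Intervocalic Voicing: [peduta] → [peduda]
  C Initial Consonant Epenthesis: no change — [peduda]
/nosfus/:
  A Final Vowel Raising: no change — [nosfus]
  B Intervocalic Voicing: no change — [nosfus]
  C Initial Consonant Epenthesis: no change — [nosfus]
/havatepo/:
  A Final Vowel Raising: [havatepo] → [havatepu]
  B Intervocalic Voicing: [havatepu] → [havadebu]
  C Initial Consonant Epenthesis: no change — [havadebu]

[peduda], [nosfus], [havadebu]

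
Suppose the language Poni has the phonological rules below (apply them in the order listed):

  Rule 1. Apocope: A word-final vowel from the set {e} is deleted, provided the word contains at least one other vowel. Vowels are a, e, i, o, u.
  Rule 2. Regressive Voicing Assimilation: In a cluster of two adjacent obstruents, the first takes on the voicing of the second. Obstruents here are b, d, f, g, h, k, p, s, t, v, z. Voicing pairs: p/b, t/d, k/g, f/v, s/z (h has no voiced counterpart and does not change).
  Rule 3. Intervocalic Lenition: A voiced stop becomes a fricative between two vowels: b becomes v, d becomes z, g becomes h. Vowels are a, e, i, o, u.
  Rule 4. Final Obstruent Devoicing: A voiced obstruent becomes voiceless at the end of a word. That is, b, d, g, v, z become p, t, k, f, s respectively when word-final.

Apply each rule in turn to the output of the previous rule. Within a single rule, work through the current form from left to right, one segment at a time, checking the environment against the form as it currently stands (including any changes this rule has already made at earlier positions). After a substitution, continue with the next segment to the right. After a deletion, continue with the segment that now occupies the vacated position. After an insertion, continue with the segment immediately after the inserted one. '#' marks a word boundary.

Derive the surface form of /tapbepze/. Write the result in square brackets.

Rule 1 Apocope: [tapbepze] → [tapbepz]
Rule 2 Regressive Voicing Assimilation: [tapbepz] → [tabbebz]
Rule 3 Intervocalic Lenition: no change — [tabbebz]
Rule 4 Final Obstruent Devoicing: [tabbebz] → [tabbebs]

[tabbebs]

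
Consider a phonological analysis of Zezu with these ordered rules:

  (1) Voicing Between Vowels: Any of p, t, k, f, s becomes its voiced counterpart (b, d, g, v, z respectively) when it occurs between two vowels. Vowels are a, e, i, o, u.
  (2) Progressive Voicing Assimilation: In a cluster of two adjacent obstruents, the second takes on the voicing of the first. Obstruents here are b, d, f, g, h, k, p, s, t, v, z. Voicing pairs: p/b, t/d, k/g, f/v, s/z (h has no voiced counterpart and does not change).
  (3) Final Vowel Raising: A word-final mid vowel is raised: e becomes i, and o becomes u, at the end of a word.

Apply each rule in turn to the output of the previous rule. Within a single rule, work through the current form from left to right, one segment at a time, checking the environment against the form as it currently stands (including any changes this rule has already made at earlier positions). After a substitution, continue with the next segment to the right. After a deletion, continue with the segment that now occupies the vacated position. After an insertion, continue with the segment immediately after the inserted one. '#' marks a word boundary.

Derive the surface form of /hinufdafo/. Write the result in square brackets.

[hinuftavu]

(1) Voicing Between Vowels: [hinufdafo] → [hinufdavo]
(2) Progressive Voicing Assimilation: [hinufdavo] → [hinuftavo]
(3) Final Vowel Raising: [hinuftavo] → [hinuftavu]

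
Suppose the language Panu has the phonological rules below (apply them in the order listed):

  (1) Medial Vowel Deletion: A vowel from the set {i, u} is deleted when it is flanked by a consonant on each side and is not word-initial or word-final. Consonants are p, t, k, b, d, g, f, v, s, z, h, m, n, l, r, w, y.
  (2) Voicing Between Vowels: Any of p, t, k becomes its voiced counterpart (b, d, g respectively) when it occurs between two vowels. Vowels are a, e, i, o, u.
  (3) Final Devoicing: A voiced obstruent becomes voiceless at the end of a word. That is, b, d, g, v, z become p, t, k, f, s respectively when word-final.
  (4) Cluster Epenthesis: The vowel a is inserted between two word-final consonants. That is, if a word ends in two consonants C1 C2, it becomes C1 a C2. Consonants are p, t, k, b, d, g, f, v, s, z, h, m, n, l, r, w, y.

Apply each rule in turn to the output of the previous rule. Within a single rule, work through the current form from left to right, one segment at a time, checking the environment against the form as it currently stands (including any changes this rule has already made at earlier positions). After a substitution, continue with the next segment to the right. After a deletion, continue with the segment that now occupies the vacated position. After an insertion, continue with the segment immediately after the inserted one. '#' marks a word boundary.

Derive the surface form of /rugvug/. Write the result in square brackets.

(1) Medial Vowel Deletion: [rugvug] → [rgvg]
(2) Voicing Between Vowels: no change — [rgvg]
(3) Final Devoicing: [rgvg] → [rgvk]
(4) Cluster Epenthesis: [rgvk] → [rgvak]

[rgvak]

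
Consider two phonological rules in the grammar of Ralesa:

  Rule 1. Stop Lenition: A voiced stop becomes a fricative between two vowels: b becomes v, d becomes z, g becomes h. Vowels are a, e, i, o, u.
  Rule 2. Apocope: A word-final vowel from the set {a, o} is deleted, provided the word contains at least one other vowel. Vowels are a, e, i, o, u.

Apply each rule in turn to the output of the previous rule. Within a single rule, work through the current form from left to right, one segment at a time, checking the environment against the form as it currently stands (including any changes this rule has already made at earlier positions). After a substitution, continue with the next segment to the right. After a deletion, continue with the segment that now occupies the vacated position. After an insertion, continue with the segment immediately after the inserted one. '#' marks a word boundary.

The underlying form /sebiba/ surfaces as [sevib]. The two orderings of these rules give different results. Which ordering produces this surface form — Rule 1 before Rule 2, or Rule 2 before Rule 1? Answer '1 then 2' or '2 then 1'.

Order 1 then 2:
  1 Stop Lenition: [sebiba] → [seviva]
  2 Apocope: [seviva] → [seviv]
  result: [seviv]
Order 2 then 1:
  2 Apocope: [sebiba] → [sebib]
  1 Stop Lenition: [sebib] → [sevib]
  result: [sevib]

2 then 1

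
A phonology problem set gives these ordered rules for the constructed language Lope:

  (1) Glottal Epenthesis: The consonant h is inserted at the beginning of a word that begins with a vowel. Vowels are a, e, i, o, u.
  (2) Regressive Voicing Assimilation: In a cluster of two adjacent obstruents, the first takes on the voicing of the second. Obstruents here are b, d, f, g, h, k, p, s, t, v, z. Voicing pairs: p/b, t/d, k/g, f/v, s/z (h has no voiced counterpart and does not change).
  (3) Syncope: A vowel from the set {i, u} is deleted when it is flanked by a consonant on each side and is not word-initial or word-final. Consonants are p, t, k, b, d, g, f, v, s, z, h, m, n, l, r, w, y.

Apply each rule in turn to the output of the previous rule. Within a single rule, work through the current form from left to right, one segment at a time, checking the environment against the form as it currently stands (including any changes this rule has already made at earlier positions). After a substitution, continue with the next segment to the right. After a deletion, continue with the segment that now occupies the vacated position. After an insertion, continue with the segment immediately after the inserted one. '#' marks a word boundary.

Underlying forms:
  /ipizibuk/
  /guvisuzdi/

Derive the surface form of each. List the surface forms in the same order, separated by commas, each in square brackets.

/ipizibuk/:
  (1) Glottal Epenthesis: [ipizibuk] → [hipizibuk]
  (2) Regressive Voicing Assimilation: no change — [hipizibuk]
  (3) Syncope: [hipizibuk] → [hpzbk]
/guvisuzdi/:
  (1) Glottal Epenthesis: no change — [guvisuzdi]
  (2) Regressive Voicing Assimilation: no change — [guvisuzdi]
  (3) Syncope: [guvisuzdi] → [gvszdi]

[hpzbk], [gvszdi]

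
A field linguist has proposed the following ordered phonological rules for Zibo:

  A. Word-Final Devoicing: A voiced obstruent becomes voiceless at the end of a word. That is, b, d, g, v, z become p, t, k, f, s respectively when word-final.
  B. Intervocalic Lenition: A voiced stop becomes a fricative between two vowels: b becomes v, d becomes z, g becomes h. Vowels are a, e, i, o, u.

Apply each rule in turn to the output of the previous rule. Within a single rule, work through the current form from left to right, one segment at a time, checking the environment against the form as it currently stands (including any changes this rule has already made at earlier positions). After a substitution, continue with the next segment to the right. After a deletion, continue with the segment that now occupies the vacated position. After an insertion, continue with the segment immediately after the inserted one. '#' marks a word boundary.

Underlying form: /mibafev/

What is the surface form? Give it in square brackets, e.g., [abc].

A Word-Final Devoicing: [mibafev] → [mibafef]
B Intervocalic Lenition: [mibafef] → [mivafef]

[mivafef]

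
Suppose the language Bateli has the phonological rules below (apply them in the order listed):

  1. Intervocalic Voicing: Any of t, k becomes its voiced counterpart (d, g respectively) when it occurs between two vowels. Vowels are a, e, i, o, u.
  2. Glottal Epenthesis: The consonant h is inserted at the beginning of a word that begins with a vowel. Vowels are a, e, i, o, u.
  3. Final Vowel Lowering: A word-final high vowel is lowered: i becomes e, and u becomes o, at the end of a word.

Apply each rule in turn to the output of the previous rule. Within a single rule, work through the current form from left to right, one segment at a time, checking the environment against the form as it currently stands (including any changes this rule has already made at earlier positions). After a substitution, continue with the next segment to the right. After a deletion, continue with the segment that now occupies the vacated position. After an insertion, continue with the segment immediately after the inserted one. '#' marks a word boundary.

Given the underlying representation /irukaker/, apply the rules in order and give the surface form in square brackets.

1 Intervocalic Voicing: [irukaker] → [irugager]
2 Glottal Epenthesis: [irugager] → [hirugager]
3 Final Vowel Lowering: no change — [hirugager]

[hirugager]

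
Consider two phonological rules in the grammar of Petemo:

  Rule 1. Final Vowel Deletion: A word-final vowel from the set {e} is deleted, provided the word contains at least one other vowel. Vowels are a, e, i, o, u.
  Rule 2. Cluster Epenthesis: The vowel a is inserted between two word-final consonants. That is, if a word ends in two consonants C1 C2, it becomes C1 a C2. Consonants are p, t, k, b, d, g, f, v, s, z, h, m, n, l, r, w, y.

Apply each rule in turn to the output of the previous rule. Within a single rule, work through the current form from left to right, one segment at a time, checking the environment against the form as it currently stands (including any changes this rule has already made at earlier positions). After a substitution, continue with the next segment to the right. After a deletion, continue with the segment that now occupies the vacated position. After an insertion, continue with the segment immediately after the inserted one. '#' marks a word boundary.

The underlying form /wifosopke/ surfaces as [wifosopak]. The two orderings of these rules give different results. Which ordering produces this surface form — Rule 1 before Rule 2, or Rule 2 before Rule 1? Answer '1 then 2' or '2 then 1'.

1 then 2

Order 1 then 2:
  1 Final Vowel Deletion: [wifosopke] → [wifosopk]
  2 Cluster Epenthesis: [wifosopk] → [wifosopak]
  result: [wifosopak]
Order 2 then 1:
  2 Cluster Epenthesis: no change — [wifosopke]
  1 Final Vowel Deletion: [wifosopke] → [wifosopk]
  result: [wifosopk]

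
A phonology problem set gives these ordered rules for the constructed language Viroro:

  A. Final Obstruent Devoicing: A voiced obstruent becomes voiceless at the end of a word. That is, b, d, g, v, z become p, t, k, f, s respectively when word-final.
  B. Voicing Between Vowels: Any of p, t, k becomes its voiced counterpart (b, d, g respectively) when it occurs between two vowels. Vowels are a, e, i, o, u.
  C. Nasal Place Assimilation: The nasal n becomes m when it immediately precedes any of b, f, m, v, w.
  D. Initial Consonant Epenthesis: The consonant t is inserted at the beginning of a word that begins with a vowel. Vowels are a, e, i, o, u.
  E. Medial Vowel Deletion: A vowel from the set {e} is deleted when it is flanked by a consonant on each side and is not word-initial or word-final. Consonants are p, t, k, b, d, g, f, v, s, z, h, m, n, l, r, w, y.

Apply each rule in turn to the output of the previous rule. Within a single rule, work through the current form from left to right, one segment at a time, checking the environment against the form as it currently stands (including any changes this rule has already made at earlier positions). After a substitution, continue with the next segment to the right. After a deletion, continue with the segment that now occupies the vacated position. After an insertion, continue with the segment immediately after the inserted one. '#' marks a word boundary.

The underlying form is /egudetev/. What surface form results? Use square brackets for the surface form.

[tguddf]

A Final Obstruent Devoicing: [egudetev] → [egudetef]
B Voicing Between Vowels: [egudetef] → [egudedef]
C Nasal Place Assimilation: no change — [egudedef]
D Initial Consonant Epenthesis: [egudedef] → [tegudedef]
E Medial Vowel Deletion: [tegudedef] → [tguddf]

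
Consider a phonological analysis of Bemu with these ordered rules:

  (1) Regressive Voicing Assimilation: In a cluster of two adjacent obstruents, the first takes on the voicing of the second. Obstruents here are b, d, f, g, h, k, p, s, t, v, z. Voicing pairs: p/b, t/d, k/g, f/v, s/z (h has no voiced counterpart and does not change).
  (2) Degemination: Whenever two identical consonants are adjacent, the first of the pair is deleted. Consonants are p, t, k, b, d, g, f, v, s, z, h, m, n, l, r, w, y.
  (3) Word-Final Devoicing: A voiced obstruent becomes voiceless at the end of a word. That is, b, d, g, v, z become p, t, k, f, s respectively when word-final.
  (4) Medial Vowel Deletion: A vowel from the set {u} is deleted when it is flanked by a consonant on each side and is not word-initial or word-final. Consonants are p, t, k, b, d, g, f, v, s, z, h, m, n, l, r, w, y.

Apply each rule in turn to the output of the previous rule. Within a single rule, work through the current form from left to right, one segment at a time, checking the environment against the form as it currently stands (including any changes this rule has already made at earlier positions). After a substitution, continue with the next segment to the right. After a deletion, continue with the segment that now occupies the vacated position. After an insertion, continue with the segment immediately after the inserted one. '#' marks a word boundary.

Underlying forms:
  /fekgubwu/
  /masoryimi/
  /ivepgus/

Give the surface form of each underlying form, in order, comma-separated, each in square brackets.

[fegbwu], [masoryimi], [ivebgs]

/fekgubwu/:
  (1) Regressive Voicing Assimilation: [fekgubwu] → [feggubwu]
  (2) Degemination: [feggubwu] → [fegubwu]
  (3) Word-Final Devoicing: no change — [fegubwu]
  (4) Medial Vowel Deletion: [fegubwu] → [fegbwu]
/masoryimi/:
  (1) Regressive Voicing Assimilation: no change — [masoryimi]
  (2) Degemination: no change — [masoryimi]
  (3) Word-Final Devoicing: no change — [masoryimi]
  (4) Medial Vowel Deletion: no change — [masoryimi]
/ivepgus/:
  (1) Regressive Voicing Assimilation: [ivepgus] → [ivebgus]
  (2) Degemination: no change — [ivebgus]
  (3) Word-Final Devoicing: no change — [ivebgus]
  (4) Medial Vowel Deletion: [ivebgus] → [ivebgs]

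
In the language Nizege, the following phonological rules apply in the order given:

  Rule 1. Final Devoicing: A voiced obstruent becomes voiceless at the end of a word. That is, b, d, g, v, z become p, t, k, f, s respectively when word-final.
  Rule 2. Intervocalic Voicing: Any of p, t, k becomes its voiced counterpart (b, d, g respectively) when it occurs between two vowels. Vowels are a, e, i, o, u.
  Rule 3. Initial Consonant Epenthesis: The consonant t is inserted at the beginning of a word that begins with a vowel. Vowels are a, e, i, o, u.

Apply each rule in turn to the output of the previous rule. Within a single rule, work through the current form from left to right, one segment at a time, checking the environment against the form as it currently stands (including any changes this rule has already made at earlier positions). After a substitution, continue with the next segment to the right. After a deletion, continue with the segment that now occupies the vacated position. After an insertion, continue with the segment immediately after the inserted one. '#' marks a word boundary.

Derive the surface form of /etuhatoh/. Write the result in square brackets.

[teduhadoh]

Rule 1 Final Devoicing: no change — [etuhatoh]
Rule 2 Intervocalic Voicing: [etuhatoh] → [eduhadoh]
Rule 3 Initial Consonant Epenthesis: [eduhadoh] → [teduhadoh]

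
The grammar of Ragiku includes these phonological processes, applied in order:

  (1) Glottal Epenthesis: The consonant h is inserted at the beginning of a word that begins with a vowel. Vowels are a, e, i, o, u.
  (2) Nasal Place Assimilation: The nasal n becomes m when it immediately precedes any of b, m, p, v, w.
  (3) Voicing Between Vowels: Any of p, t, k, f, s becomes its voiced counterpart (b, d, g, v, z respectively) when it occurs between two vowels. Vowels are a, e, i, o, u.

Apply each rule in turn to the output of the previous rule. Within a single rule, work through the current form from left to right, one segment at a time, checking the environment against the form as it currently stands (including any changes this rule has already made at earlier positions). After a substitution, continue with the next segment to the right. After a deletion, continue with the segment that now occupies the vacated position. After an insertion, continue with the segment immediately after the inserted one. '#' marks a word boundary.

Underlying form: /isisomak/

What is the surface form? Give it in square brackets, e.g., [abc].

[hizizomak]

(1) Glottal Epenthesis: [isisomak] → [hisisomak]
(2) Nasal Place Assimilation: no change — [hisisomak]
(3) Voicing Between Vowels: [hisisomak] → [hizizomak]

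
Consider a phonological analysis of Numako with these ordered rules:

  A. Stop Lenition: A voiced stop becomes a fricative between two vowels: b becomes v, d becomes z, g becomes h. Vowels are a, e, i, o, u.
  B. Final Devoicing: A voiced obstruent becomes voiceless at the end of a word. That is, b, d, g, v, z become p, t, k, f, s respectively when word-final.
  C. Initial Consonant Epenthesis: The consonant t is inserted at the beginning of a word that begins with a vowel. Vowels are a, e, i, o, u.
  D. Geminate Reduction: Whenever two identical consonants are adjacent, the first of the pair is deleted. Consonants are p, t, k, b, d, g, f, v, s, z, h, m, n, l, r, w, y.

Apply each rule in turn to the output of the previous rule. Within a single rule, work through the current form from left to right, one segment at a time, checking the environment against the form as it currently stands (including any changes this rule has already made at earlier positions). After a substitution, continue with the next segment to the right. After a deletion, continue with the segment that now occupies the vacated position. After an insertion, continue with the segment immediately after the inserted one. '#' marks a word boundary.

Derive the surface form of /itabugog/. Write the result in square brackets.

[titavuhok]

A Stop Lenition: [itabugog] → [itavuhog]
B Final Devoicing: [itavuhog] → [itavuhok]
C Initial Consonant Epenthesis: [itavuhok] → [titavuhok]
D Geminate Reduction: no change — [titavuhok]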